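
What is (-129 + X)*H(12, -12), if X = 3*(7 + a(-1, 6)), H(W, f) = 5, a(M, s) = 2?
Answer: -510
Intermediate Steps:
X = 27 (X = 3*(7 + 2) = 3*9 = 27)
(-129 + X)*H(12, -12) = (-129 + 27)*5 = -102*5 = -510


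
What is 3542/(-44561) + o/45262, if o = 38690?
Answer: 1341121/1729777 ≈ 0.77531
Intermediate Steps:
3542/(-44561) + o/45262 = 3542/(-44561) + 38690/45262 = 3542*(-1/44561) + 38690*(1/45262) = -322/4051 + 365/427 = 1341121/1729777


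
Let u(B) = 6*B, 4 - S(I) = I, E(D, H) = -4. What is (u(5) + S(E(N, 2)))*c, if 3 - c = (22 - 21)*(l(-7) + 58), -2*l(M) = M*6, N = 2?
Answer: -2888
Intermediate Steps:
S(I) = 4 - I
l(M) = -3*M (l(M) = -M*6/2 = -3*M)
c = -76 (c = 3 - (22 - 21)*(-3*(-7) + 58) = 3 - (21 + 58) = 3 - 79 = -76)
(u(5) + S(E(N, 2)))*c = (6*5 + (4 - 1*(-4)))*(-76) = (30 + (4 + 4))*(-76) = (30 + 8)*(-76) = 38*(-76) = -2888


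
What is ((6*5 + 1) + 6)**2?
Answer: 1369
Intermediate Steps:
((6*5 + 1) + 6)**2 = ((30 + 1) + 6)**2 = (31 + 6)**2 = 37**2 = 1369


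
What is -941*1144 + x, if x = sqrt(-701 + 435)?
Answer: -1076504 + I*sqrt(266) ≈ -1.0765e+6 + 16.31*I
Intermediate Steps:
x = I*sqrt(266) (x = sqrt(-266) = I*sqrt(266) ≈ 16.31*I)
-941*1144 + x = -941*1144 + I*sqrt(266) = -1076504 + I*sqrt(266)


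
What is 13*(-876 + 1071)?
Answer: 2535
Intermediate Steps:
13*(-876 + 1071) = 13*195 = 2535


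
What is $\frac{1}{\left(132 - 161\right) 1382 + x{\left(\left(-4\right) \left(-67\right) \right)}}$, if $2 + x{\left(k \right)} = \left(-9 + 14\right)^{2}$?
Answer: $- \frac{1}{40055} \approx -2.4966 \cdot 10^{-5}$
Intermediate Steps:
$x{\left(k \right)} = 23$ ($x{\left(k \right)} = -2 + \left(-9 + 14\right)^{2} = -2 + 5^{2} = -2 + 25 = 23$)
$\frac{1}{\left(132 - 161\right) 1382 + x{\left(\left(-4\right) \left(-67\right) \right)}} = \frac{1}{\left(132 - 161\right) 1382 + 23} = \frac{1}{\left(-29\right) 1382 + 23} = \frac{1}{-40078 + 23} = \frac{1}{-40055} = - \frac{1}{40055}$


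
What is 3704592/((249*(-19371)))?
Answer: -1234864/1607793 ≈ -0.76805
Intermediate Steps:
3704592/((249*(-19371))) = 3704592/(-4823379) = 3704592*(-1/4823379) = -1234864/1607793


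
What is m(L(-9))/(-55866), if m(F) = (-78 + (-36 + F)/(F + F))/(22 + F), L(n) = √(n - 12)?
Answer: (-1085*I - 12*√21)/(782124*(√21 - 22*I)) ≈ 5.9797e-5 - 1.5651e-5*I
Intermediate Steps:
L(n) = √(-12 + n)
m(F) = (-78 + (-36 + F)/(2*F))/(22 + F) (m(F) = (-78 + (-36 + F)/((2*F)))/(22 + F) = (-78 + (-36 + F)*(1/(2*F)))/(22 + F) = (-78 + (-36 + F)/(2*F))/(22 + F))
m(L(-9))/(-55866) = ((-36 - 155*√(-12 - 9))/(2*(√(-12 - 9))*(22 + √(-12 - 9))))/(-55866) = ((-36 - 155*I*√21)/(2*(√(-21))*(22 + √(-21))))*(-1/55866) = ((-36 - 155*I*√21)/(2*((I*√21))*(22 + I*√21)))*(-1/55866) = ((-I*√21/21)*(-36 - 155*I*√21)/(2*(22 + I*√21)))*(-1/55866) = -I*√21*(-36 - 155*I*√21)/(42*(22 + I*√21))*(-1/55866) = I*√21*(-36 - 155*I*√21)/(2346372*(22 + I*√21))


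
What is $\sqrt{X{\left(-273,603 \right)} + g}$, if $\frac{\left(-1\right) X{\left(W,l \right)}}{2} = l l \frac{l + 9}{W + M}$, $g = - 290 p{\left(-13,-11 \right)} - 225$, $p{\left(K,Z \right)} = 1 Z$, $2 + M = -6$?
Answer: $\frac{\sqrt{125295253261}}{281} \approx 1259.7$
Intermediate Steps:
$M = -8$ ($M = -2 - 6 = -8$)
$p{\left(K,Z \right)} = Z$
$g = 2965$ ($g = \left(-290\right) \left(-11\right) - 225 = 3190 - 225 = 2965$)
$X{\left(W,l \right)} = - \frac{2 l^{2} \left(9 + l\right)}{-8 + W}$ ($X{\left(W,l \right)} = - 2 l l \frac{l + 9}{W - 8} = - 2 l^{2} \frac{9 + l}{-8 + W} = - 2 \frac{l^{2} \left(9 + l\right)}{-8 + W} = - \frac{2 l^{2} \left(9 + l\right)}{-8 + W}$)
$\sqrt{X{\left(-273,603 \right)} + g} = \sqrt{\frac{2 \cdot 603^{2} \left(-9 - 603\right)}{-8 - 273} + 2965} = \sqrt{2 \cdot 363609 \frac{1}{-281} \left(-9 - 603\right) + 2965} = \sqrt{2 \cdot 363609 \left(- \frac{1}{281}\right) \left(-612\right) + 2965} = \sqrt{\frac{445057416}{281} + 2965} = \sqrt{\frac{445890581}{281}} = \frac{\sqrt{125295253261}}{281}$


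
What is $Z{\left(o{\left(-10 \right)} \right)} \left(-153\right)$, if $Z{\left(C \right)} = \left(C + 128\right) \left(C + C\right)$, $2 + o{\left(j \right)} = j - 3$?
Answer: $518670$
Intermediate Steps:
$o{\left(j \right)} = -5 + j$ ($o{\left(j \right)} = -2 + \left(j - 3\right) = -2 + \left(-3 + j\right) = -5 + j$)
$Z{\left(C \right)} = 2 C \left(128 + C\right)$ ($Z{\left(C \right)} = \left(128 + C\right) 2 C = 2 C \left(128 + C\right)$)
$Z{\left(o{\left(-10 \right)} \right)} \left(-153\right) = 2 \left(-5 - 10\right) \left(128 - 15\right) \left(-153\right) = 2 \left(-15\right) \left(128 - 15\right) \left(-153\right) = 2 \left(-15\right) 113 \left(-153\right) = \left(-3390\right) \left(-153\right) = 518670$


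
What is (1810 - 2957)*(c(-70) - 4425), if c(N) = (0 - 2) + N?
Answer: 5158059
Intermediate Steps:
c(N) = -2 + N
(1810 - 2957)*(c(-70) - 4425) = (1810 - 2957)*((-2 - 70) - 4425) = -1147*(-72 - 4425) = -1147*(-4497) = 5158059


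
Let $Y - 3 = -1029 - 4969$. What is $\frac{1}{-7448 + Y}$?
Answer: $- \frac{1}{13443} \approx -7.4388 \cdot 10^{-5}$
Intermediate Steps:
$Y = -5995$ ($Y = 3 - 5998 = -5995$)
$\frac{1}{-7448 + Y} = \frac{1}{-7448 - 5995} = \frac{1}{-13443} = - \frac{1}{13443}$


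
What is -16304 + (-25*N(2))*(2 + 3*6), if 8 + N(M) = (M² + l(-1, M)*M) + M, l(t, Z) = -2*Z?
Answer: -11304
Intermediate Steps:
N(M) = -8 + M - M² (N(M) = -8 + ((M² + (-2*M)*M) + M) = -8 + ((M² - 2*M²) + M) = -8 + (-M² + M) = -8 + (M - M²) = -8 + M - M²)
-16304 + (-25*N(2))*(2 + 3*6) = -16304 + (-25*(-8 + 2 - 1*2²))*(2 + 3*6) = -16304 + (-25*(-8 + 2 - 1*4))*(2 + 18) = -16304 - 25*(-8 + 2 - 4)*20 = -16304 - 25*(-10)*20 = -16304 + 250*20 = -16304 + 5000 = -11304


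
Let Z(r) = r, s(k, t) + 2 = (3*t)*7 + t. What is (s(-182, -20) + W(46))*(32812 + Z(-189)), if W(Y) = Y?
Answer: -12918708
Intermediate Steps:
s(k, t) = -2 + 22*t (s(k, t) = -2 + ((3*t)*7 + t) = -2 + (21*t + t) = -2 + 22*t)
(s(-182, -20) + W(46))*(32812 + Z(-189)) = ((-2 + 22*(-20)) + 46)*(32812 - 189) = ((-2 - 440) + 46)*32623 = (-442 + 46)*32623 = -396*32623 = -12918708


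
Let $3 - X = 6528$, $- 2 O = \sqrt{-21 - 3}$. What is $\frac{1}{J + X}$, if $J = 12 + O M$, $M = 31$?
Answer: $\frac{i}{- 6513 i + 31 \sqrt{6}} \approx -0.00015352 + 1.7898 \cdot 10^{-6} i$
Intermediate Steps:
$O = - i \sqrt{6}$ ($O = - \frac{\sqrt{-21 - 3}}{2} = - \frac{\sqrt{-24}}{2} = - \frac{2 i \sqrt{6}}{2} = - i \sqrt{6} \approx - 2.4495 i$)
$X = -6525$ ($X = 3 - 6528 = -6525$)
$J = 12 - 31 i \sqrt{6}$ ($J = 12 + - i \sqrt{6} \cdot 31 = 12 - 31 i \sqrt{6} \approx 12.0 - 75.934 i$)
$\frac{1}{J + X} = \frac{1}{\left(12 - 31 i \sqrt{6}\right) - 6525} = \frac{1}{-6513 - 31 i \sqrt{6}}$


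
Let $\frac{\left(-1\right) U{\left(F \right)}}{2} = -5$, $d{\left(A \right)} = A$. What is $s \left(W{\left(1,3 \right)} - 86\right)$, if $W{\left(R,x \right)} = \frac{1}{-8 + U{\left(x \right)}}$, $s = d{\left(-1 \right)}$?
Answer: $\frac{171}{2} \approx 85.5$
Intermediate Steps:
$s = -1$
$U{\left(F \right)} = 10$ ($U{\left(F \right)} = \left(-2\right) \left(-5\right) = 10$)
$W{\left(R,x \right)} = \frac{1}{2}$ ($W{\left(R,x \right)} = \frac{1}{-8 + 10} = \frac{1}{2}$)
$s \left(W{\left(1,3 \right)} - 86\right) = - (\frac{1}{2} - 86) = \left(-1\right) \left(- \frac{171}{2}\right) = \frac{171}{2}$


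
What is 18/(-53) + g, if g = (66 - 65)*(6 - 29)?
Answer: -1237/53 ≈ -23.340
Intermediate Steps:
g = -23 (g = 1*(-23) = -23)
18/(-53) + g = 18/(-53) - 23 = -1/53*18 - 23 = -18/53 - 23 = -1237/53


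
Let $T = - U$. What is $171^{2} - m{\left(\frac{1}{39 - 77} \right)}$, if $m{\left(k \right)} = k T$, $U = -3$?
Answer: $\frac{1111161}{38} \approx 29241.0$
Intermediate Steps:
$T = 3$ ($T = \left(-1\right) \left(-3\right) = 3$)
$m{\left(k \right)} = 3 k$ ($m{\left(k \right)} = k 3 = 3 k$)
$171^{2} - m{\left(\frac{1}{39 - 77} \right)} = 171^{2} - \frac{3}{39 - 77} = 29241 - \frac{3}{-38} = 29241 - 3 \left(- \frac{1}{38}\right) = 29241 - - \frac{3}{38} = 29241 + \frac{3}{38} = \frac{1111161}{38}$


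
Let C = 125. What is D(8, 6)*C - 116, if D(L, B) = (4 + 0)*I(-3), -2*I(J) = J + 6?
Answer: -866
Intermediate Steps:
I(J) = -3 - J/2 (I(J) = -(J + 6)/2 = -(6 + J)/2 = -3 - J/2)
D(L, B) = -6 (D(L, B) = (4 + 0)*(-3 - ½*(-3)) = 4*(-3 + 3/2) = 4*(-3/2) = -6)
D(8, 6)*C - 116 = -6*125 - 116 = -750 - 116 = -866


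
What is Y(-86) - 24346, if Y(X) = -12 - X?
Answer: -24272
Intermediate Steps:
Y(-86) - 24346 = (-12 - 1*(-86)) - 24346 = (-12 + 86) - 24346 = 74 - 24346 = -24272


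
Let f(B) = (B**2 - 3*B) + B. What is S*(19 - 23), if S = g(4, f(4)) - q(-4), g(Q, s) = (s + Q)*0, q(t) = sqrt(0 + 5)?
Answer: 4*sqrt(5) ≈ 8.9443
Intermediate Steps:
q(t) = sqrt(5)
f(B) = B**2 - 2*B
g(Q, s) = 0 (g(Q, s) = (Q + s)*0 = 0)
S = -sqrt(5) (S = 0 - sqrt(5) = -sqrt(5) ≈ -2.2361)
S*(19 - 23) = (-sqrt(5))*(19 - 23) = -sqrt(5)*(-4) = 4*sqrt(5)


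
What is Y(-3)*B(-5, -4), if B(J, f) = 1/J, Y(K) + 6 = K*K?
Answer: -3/5 ≈ -0.60000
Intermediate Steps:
Y(K) = -6 + K**2 (Y(K) = -6 + K*K = -6 + K**2)
Y(-3)*B(-5, -4) = (-6 + (-3)**2)/(-5) = (-6 + 9)*(-1/5) = 3*(-1/5) = -3/5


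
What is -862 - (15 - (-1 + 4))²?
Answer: -1006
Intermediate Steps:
-862 - (15 - (-1 + 4))² = -862 - (15 - 1*3)² = -862 - (15 - 3)² = -862 - 1*12² = -862 - 1*144 = -862 - 144 = -1006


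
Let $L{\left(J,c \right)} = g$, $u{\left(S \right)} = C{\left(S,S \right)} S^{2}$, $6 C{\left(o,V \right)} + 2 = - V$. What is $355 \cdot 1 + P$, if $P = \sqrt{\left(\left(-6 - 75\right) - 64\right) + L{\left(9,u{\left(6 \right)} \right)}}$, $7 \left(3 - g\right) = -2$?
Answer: $355 + \frac{4 i \sqrt{434}}{7} \approx 355.0 + 11.904 i$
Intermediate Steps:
$C{\left(o,V \right)} = - \frac{1}{3} - \frac{V}{6}$ ($C{\left(o,V \right)} = - \frac{1}{3} + \frac{\left(-1\right) V}{6} = - \frac{1}{3} - \frac{V}{6}$)
$u{\left(S \right)} = S^{2} \left(- \frac{1}{3} - \frac{S}{6}\right)$ ($u{\left(S \right)} = \left(- \frac{1}{3} - \frac{S}{6}\right) S^{2} = S^{2} \left(- \frac{1}{3} - \frac{S}{6}\right)$)
$g = \frac{23}{7}$ ($g = 3 - - \frac{2}{7} = 3 + \frac{2}{7} = \frac{23}{7} \approx 3.2857$)
$L{\left(J,c \right)} = \frac{23}{7}$
$P = \frac{4 i \sqrt{434}}{7}$ ($P = \sqrt{\left(\left(-6 - 75\right) - 64\right) + \frac{23}{7}} = \sqrt{\left(-81 - 64\right) + \frac{23}{7}} = \sqrt{-145 + \frac{23}{7}} = \sqrt{- \frac{992}{7}} = \frac{4 i \sqrt{434}}{7} \approx 11.904 i$)
$355 \cdot 1 + P = 355 \cdot 1 + \frac{4 i \sqrt{434}}{7} = 355 + \frac{4 i \sqrt{434}}{7}$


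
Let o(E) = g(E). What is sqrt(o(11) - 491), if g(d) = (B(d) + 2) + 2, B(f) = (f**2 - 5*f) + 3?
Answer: I*sqrt(418) ≈ 20.445*I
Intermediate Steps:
B(f) = 3 + f**2 - 5*f
g(d) = 7 + d**2 - 5*d (g(d) = ((3 + d**2 - 5*d) + 2) + 2 = (5 + d**2 - 5*d) + 2 = 7 + d**2 - 5*d)
o(E) = 7 + E**2 - 5*E
sqrt(o(11) - 491) = sqrt((7 + 11**2 - 5*11) - 491) = sqrt((7 + 121 - 55) - 491) = sqrt(73 - 491) = sqrt(-418) = I*sqrt(418)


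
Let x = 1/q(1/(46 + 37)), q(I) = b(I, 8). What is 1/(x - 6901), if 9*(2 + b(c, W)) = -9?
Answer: -3/20704 ≈ -0.00014490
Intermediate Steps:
b(c, W) = -3 (b(c, W) = -2 + (⅑)*(-9) = -2 - 1 = -3)
q(I) = -3
x = -⅓ (x = 1/(-3) = -⅓ ≈ -0.33333)
1/(x - 6901) = 1/(-⅓ - 6901) = 1/(-20704/3) = -3/20704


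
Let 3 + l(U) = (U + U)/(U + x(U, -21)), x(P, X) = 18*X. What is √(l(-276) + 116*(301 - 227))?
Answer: √101960889/109 ≈ 92.638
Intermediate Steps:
l(U) = -3 + 2*U/(-378 + U) (l(U) = -3 + (U + U)/(U + 18*(-21)) = -3 + (2*U)/(U - 378) = -3 + (2*U)/(-378 + U) = -3 + 2*U/(-378 + U))
√(l(-276) + 116*(301 - 227)) = √((1134 - 1*(-276))/(-378 - 276) + 116*(301 - 227)) = √((1134 + 276)/(-654) + 116*74) = √(-1/654*1410 + 8584) = √(-235/109 + 8584) = √(935421/109) = √101960889/109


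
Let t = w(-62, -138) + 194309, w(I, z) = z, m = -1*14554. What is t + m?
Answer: 179617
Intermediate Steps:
m = -14554
t = 194171 (t = -138 + 194309 = 194171)
t + m = 194171 - 14554 = 179617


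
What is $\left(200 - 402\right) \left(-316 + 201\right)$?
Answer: $23230$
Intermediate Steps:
$\left(200 - 402\right) \left(-316 + 201\right) = \left(-202\right) \left(-115\right) = 23230$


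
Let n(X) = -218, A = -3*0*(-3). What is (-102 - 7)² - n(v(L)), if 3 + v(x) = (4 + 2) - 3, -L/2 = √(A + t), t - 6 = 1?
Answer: 12099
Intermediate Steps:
t = 7 (t = 6 + 1 = 7)
A = 0 (A = 0*(-3) = 0)
L = -2*√7 (L = -2*√(0 + 7) = -2*√7 ≈ -5.2915)
v(x) = 0 (v(x) = -3 + ((4 + 2) - 3) = -3 + (6 - 3) = -3 + 3 = 0)
(-102 - 7)² - n(v(L)) = (-102 - 7)² - 1*(-218) = (-109)² + 218 = 11881 + 218 = 12099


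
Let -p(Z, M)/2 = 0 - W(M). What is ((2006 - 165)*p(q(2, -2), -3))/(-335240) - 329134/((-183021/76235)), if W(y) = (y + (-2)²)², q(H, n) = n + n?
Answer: 4205842003792139/30677980020 ≈ 1.3710e+5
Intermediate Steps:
q(H, n) = 2*n
W(y) = (4 + y)² (W(y) = (y + 4)² = (4 + y)²)
p(Z, M) = 2*(4 + M)² (p(Z, M) = -2*(0 - (4 + M)²) = -(-2)*(4 + M)² = 2*(4 + M)²)
((2006 - 165)*p(q(2, -2), -3))/(-335240) - 329134/((-183021/76235)) = ((2006 - 165)*(2*(4 - 3)²))/(-335240) - 329134/((-183021/76235)) = (1841*(2*1²))*(-1/335240) - 329134/((-183021*1/76235)) = (1841*(2*1))*(-1/335240) - 329134/(-183021/76235) = (1841*2)*(-1/335240) - 329134*(-76235/183021) = 3682*(-1/335240) + 25091530490/183021 = -1841/167620 + 25091530490/183021 = 4205842003792139/30677980020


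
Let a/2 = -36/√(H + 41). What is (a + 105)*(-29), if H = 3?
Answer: -3045 + 1044*√11/11 ≈ -2730.2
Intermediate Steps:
a = -36*√11/11 (a = 2*(-36/√(3 + 41)) = 2*(-36*√11/22) = 2*(-18*√11/11) = -36*√11/11 ≈ -10.854)
(a + 105)*(-29) = (-36*√11/11 + 105)*(-29) = (105 - 36*√11/11)*(-29) = -3045 + 1044*√11/11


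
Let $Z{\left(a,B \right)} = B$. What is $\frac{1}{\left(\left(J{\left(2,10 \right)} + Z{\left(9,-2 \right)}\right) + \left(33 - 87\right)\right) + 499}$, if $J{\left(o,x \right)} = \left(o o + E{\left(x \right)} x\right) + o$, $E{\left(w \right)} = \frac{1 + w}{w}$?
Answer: $\frac{1}{460} \approx 0.0021739$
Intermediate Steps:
$E{\left(w \right)} = \frac{1 + w}{w}$
$J{\left(o,x \right)} = 1 + o + x + o^{2}$ ($J{\left(o,x \right)} = \left(o o + \frac{1 + x}{x} x\right) + o = \left(o^{2} + \left(1 + x\right)\right) + o = \left(1 + x + o^{2}\right) + o = 1 + o + x + o^{2}$)
$\frac{1}{\left(\left(J{\left(2,10 \right)} + Z{\left(9,-2 \right)}\right) + \left(33 - 87\right)\right) + 499} = \frac{1}{\left(\left(\left(1 + 2 + 10 + 2^{2}\right) - 2\right) + \left(33 - 87\right)\right) + 499} = \frac{1}{\left(\left(\left(1 + 2 + 10 + 4\right) - 2\right) - 54\right) + 499} = \frac{1}{\left(\left(17 - 2\right) - 54\right) + 499} = \frac{1}{\left(15 - 54\right) + 499} = \frac{1}{-39 + 499} = \frac{1}{460}$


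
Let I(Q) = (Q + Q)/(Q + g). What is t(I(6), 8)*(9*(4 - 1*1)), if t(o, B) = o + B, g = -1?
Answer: 1404/5 ≈ 280.80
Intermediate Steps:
I(Q) = 2*Q/(-1 + Q) (I(Q) = (Q + Q)/(Q - 1) = (2*Q)/(-1 + Q) = 2*Q/(-1 + Q))
t(o, B) = B + o
t(I(6), 8)*(9*(4 - 1*1)) = (8 + 2*6/(-1 + 6))*(9*(4 - 1*1)) = (8 + 2*6/5)*(9*(4 - 1)) = (8 + 2*6*(1/5))*(9*3) = (8 + 12/5)*27 = (52/5)*27 = 1404/5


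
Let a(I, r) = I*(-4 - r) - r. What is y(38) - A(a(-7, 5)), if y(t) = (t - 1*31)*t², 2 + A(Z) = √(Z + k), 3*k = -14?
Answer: 10110 - 4*√30/3 ≈ 10103.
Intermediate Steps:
k = -14/3 (k = (⅓)*(-14) = -14/3 ≈ -4.6667)
a(I, r) = -r + I*(-4 - r)
A(Z) = -2 + √(-14/3 + Z) (A(Z) = -2 + √(Z - 14/3) = -2 + √(-14/3 + Z))
y(t) = t²*(-31 + t) (y(t) = (t - 31)*t² = (-31 + t)*t² = t²*(-31 + t))
y(38) - A(a(-7, 5)) = 38²*(-31 + 38) - (-2 + √(-42 + 9*(-1*5 - 4*(-7) - 1*(-7)*5))/3) = 1444*7 - (-2 + √(-42 + 9*(-5 + 28 + 35))/3) = 10108 - (-2 + √(-42 + 9*58)/3) = 10108 - (-2 + √(-42 + 522)/3) = 10108 - (-2 + √480/3) = 10108 - (-2 + (4*√30)/3) = 10108 - (-2 + 4*√30/3) = 10108 + (2 - 4*√30/3) = 10110 - 4*√30/3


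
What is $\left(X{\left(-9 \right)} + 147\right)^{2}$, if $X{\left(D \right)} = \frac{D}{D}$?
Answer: $21904$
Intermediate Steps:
$X{\left(D \right)} = 1$
$\left(X{\left(-9 \right)} + 147\right)^{2} = \left(1 + 147\right)^{2} = 148^{2} = 21904$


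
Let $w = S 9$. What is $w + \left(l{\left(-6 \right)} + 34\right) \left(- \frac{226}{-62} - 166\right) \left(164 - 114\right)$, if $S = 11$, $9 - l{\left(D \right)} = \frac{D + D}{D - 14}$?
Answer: $- \frac{10666891}{31} \approx -3.4409 \cdot 10^{5}$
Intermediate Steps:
$l{\left(D \right)} = 9 - \frac{2 D}{-14 + D}$ ($l{\left(D \right)} = 9 - \frac{D + D}{D - 14} = 9 - \frac{2 D}{-14 + D}$)
$w = 99$ ($w = 11 \cdot 9 = 99$)
$w + \left(l{\left(-6 \right)} + 34\right) \left(- \frac{226}{-62} - 166\right) \left(164 - 114\right) = 99 + \left(\frac{7 \left(-18 - 6\right)}{-14 - 6} + 34\right) \left(- \frac{226}{-62} - 166\right) \left(164 - 114\right) = 99 + \left(7 \frac{1}{-20} \left(-24\right) + 34\right) \left(\left(-226\right) \left(- \frac{1}{62}\right) - 166\right) 50 = 99 + \left(7 \left(- \frac{1}{20}\right) \left(-24\right) + 34\right) \left(\frac{113}{31} - 166\right) 50 = 99 + \left(\frac{42}{5} + 34\right) \left(- \frac{5033}{31}\right) 50 = 99 + \frac{212}{5} \left(- \frac{5033}{31}\right) 50 = 99 - \frac{10669960}{31} = - \frac{10666891}{31}$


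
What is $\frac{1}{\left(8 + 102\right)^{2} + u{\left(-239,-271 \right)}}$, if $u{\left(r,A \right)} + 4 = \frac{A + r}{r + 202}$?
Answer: $\frac{37}{448062} \approx 8.2578 \cdot 10^{-5}$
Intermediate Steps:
$u{\left(r,A \right)} = -4 + \frac{A + r}{202 + r}$ ($u{\left(r,A \right)} = -4 + \frac{A + r}{r + 202} = -4 + \frac{A + r}{202 + r}$)
$\frac{1}{\left(8 + 102\right)^{2} + u{\left(-239,-271 \right)}} = \frac{1}{\left(8 + 102\right)^{2} + \frac{-808 - 271 - -717}{202 - 239}} = \frac{1}{110^{2} + \frac{-808 - 271 + 717}{-37}} = \frac{1}{12100 - - \frac{362}{37}} = \frac{1}{12100 + \frac{362}{37}} = \frac{1}{\frac{448062}{37}} = \frac{37}{448062}$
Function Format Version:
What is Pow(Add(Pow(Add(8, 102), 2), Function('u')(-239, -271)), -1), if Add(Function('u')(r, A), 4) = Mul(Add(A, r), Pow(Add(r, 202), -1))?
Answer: Rational(37, 448062) ≈ 8.2578e-5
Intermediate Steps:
Function('u')(r, A) = Add(-4, Mul(Pow(Add(202, r), -1), Add(A, r))) (Function('u')(r, A) = Add(-4, Mul(Add(A, r), Pow(Add(r, 202), -1))) = Add(-4, Mul(Add(A, r), Pow(Add(202, r), -1))) = Add(-4, Mul(Pow(Add(202, r), -1), Add(A, r))))
Pow(Add(Pow(Add(8, 102), 2), Function('u')(-239, -271)), -1) = Pow(Add(Pow(Add(8, 102), 2), Mul(Pow(Add(202, -239), -1), Add(-808, -271, Mul(-3, -239)))), -1) = Pow(Add(Pow(110, 2), Mul(Pow(-37, -1), Add(-808, -271, 717))), -1) = Pow(Add(12100, Mul(Rational(-1, 37), -362)), -1) = Pow(Add(12100, Rational(362, 37)), -1) = Pow(Rational(448062, 37), -1) = Rational(37, 448062)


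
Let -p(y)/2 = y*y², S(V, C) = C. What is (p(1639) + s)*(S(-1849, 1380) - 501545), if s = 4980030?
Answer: 4401842232734320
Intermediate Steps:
p(y) = -2*y³ (p(y) = -2*y*y² = -2*y³)
(p(1639) + s)*(S(-1849, 1380) - 501545) = (-2*1639³ + 4980030)*(1380 - 501545) = (-2*4402880119 + 4980030)*(-500165) = (-8805760238 + 4980030)*(-500165) = -8800780208*(-500165) = 4401842232734320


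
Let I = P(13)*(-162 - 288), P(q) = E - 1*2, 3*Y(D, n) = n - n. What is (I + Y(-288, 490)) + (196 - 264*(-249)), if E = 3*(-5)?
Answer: 73582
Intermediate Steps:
E = -15
Y(D, n) = 0 (Y(D, n) = (n - n)/3 = (⅓)*0 = 0)
P(q) = -17 (P(q) = -15 - 1*2 = -15 - 2 = -17)
I = 7650 (I = -17*(-162 - 288) = -17*(-450) = 7650)
(I + Y(-288, 490)) + (196 - 264*(-249)) = (7650 + 0) + (196 - 264*(-249)) = 7650 + (196 + 65736) = 7650 + 65932 = 73582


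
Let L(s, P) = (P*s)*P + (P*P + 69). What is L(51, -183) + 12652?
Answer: 1754149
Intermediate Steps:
L(s, P) = 69 + P**2 + s*P**2 (L(s, P) = s*P**2 + (P**2 + 69) = s*P**2 + (69 + P**2) = 69 + P**2 + s*P**2)
L(51, -183) + 12652 = (69 + (-183)**2 + 51*(-183)**2) + 12652 = (69 + 33489 + 51*33489) + 12652 = (69 + 33489 + 1707939) + 12652 = 1741497 + 12652 = 1754149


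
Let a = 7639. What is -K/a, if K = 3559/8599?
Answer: -3559/65687761 ≈ -5.4181e-5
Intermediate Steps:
K = 3559/8599 (K = 3559*(1/8599) = 3559/8599 ≈ 0.41389)
-K/a = -3559/(8599*7639) = -1*3559/65687761 = -3559/65687761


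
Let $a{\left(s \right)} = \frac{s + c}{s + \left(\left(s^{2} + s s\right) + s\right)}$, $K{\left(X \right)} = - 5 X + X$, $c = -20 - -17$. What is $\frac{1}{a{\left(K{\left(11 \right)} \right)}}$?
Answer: $- \frac{3784}{47} \approx -80.511$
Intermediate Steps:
$c = -3$ ($c = -20 + 17 = -3$)
$K{\left(X \right)} = - 4 X$
$a{\left(s \right)} = \frac{-3 + s}{2 s + 2 s^{2}}$ ($a{\left(s \right)} = \frac{s - 3}{s + \left(\left(s^{2} + s s\right) + s\right)} = \frac{-3 + s}{s + \left(\left(s^{2} + s^{2}\right) + s\right)} = \frac{-3 + s}{s + \left(2 s^{2} + s\right)} = \frac{-3 + s}{s + \left(s + 2 s^{2}\right)} = \frac{-3 + s}{2 s + 2 s^{2}}$)
$\frac{1}{a{\left(K{\left(11 \right)} \right)}} = \frac{1}{\frac{1}{2} \frac{1}{\left(-4\right) 11} \frac{1}{1 - 44} \left(-3 - 44\right)} = \frac{1}{\frac{1}{2} \frac{1}{-44} \frac{1}{1 - 44} \left(-3 - 44\right)} = \frac{1}{\frac{1}{2} \left(- \frac{1}{44}\right) \frac{1}{-43} \left(-47\right)} = \frac{1}{\frac{1}{2} \left(- \frac{1}{44}\right) \left(- \frac{1}{43}\right) \left(-47\right)} = \frac{1}{- \frac{47}{3784}} = - \frac{3784}{47}$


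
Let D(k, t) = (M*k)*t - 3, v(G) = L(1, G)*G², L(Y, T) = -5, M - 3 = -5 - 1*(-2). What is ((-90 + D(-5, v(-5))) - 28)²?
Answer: 14641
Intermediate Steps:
M = 0 (M = 3 + (-5 - 1*(-2)) = 3 + (-5 + 2) = 3 - 3 = 0)
v(G) = -5*G²
D(k, t) = -3 (D(k, t) = (0*k)*t - 3 = 0*t - 3 = 0 - 3 = -3)
((-90 + D(-5, v(-5))) - 28)² = ((-90 - 3) - 28)² = (-93 - 28)² = (-121)² = 14641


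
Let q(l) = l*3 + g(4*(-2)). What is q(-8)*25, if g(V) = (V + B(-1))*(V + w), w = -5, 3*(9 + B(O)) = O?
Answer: 15100/3 ≈ 5033.3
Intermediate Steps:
B(O) = -9 + O/3
g(V) = (-5 + V)*(-28/3 + V) (g(V) = (V + (-9 + (1/3)*(-1)))*(V - 5) = (V + (-9 - 1/3))*(-5 + V) = (V - 28/3)*(-5 + V) = (-28/3 + V)*(-5 + V) = (-5 + V)*(-28/3 + V))
q(l) = 676/3 + 3*l (q(l) = l*3 + (140/3 + (4*(-2))**2 - 172*(-2)/3) = 3*l + (140/3 + (-8)**2 - 43/3*(-8)) = 3*l + (140/3 + 64 + 344/3) = 3*l + 676/3 = 676/3 + 3*l)
q(-8)*25 = (676/3 + 3*(-8))*25 = (676/3 - 24)*25 = (604/3)*25 = 15100/3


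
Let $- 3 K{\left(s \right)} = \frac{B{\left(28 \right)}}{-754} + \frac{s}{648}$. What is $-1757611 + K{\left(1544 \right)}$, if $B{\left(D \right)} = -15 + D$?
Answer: $- \frac{24771780547}{14094} \approx -1.7576 \cdot 10^{6}$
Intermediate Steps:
$K{\left(s \right)} = \frac{1}{174} - \frac{s}{1944}$ ($K{\left(s \right)} = - \frac{\frac{-15 + 28}{-754} + \frac{s}{648}}{3} = - \frac{13 \left(- \frac{1}{754}\right) + s \frac{1}{648}}{3} = - \frac{- \frac{1}{58} + \frac{s}{648}}{3} = \frac{1}{174} - \frac{s}{1944}$)
$-1757611 + K{\left(1544 \right)} = -1757611 + \left(\frac{1}{174} - \frac{193}{243}\right) = -1757611 - \frac{11113}{14094} = - \frac{24771780547}{14094}$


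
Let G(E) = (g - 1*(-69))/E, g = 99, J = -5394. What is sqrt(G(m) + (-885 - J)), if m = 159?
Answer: sqrt(12668749)/53 ≈ 67.157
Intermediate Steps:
G(E) = 168/E (G(E) = (99 - 1*(-69))/E = (99 + 69)/E = 168/E)
sqrt(G(m) + (-885 - J)) = sqrt(168/159 + (-885 - 1*(-5394))) = sqrt(168*(1/159) + (-885 + 5394)) = sqrt(56/53 + 4509) = sqrt(239033/53) = sqrt(12668749)/53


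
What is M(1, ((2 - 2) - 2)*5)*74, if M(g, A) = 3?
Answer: 222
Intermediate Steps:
M(1, ((2 - 2) - 2)*5)*74 = 3*74 = 222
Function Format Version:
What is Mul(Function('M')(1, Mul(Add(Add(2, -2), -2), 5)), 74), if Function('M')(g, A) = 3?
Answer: 222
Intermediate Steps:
Mul(Function('M')(1, Mul(Add(Add(2, -2), -2), 5)), 74) = Mul(3, 74) = 222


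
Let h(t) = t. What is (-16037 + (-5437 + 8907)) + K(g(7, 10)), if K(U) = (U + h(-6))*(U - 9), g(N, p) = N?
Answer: -12569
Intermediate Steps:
K(U) = (-9 + U)*(-6 + U) (K(U) = (U - 6)*(U - 9) = (-6 + U)*(-9 + U) = (-9 + U)*(-6 + U))
(-16037 + (-5437 + 8907)) + K(g(7, 10)) = (-16037 + (-5437 + 8907)) + (54 + 7² - 15*7) = (-16037 + 3470) + (54 + 49 - 105) = -12567 - 2 = -12569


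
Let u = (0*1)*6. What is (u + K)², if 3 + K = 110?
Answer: 11449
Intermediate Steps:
K = 107 (K = -3 + 110 = 107)
u = 0 (u = 0*6 = 0)
(u + K)² = (0 + 107)² = 107² = 11449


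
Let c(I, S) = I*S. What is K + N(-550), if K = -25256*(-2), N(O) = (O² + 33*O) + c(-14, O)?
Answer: 342562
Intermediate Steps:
N(O) = O² + 19*O (N(O) = (O² + 33*O) - 14*O = O² + 19*O)
K = 50512 (K = -1804*(-28) = 50512)
K + N(-550) = 50512 - 550*(19 - 550) = 50512 - 550*(-531) = 50512 + 292050 = 342562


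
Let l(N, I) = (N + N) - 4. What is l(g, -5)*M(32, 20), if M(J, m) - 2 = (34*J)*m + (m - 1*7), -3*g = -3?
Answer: -43550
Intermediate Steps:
g = 1 (g = -⅓*(-3) = 1)
l(N, I) = -4 + 2*N (l(N, I) = 2*N - 4 = -4 + 2*N)
M(J, m) = -5 + m + 34*J*m (M(J, m) = 2 + ((34*J)*m + (m - 1*7)) = 2 + (34*J*m + (m - 7)) = 2 + (34*J*m + (-7 + m)) = 2 + (-7 + m + 34*J*m) = -5 + m + 34*J*m)
l(g, -5)*M(32, 20) = (-4 + 2*1)*(-5 + 20 + 34*32*20) = (-4 + 2)*(-5 + 20 + 21760) = -2*21775 = -43550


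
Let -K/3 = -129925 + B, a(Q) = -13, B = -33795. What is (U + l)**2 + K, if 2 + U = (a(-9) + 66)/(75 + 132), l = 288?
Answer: 24556869865/42849 ≈ 5.7310e+5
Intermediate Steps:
U = -361/207 (U = -2 + (-13 + 66)/(75 + 132) = -2 + 53/207 = -361/207 ≈ -1.7440)
K = 491160 (K = -3*(-129925 - 33795) = -3*(-163720) = 491160)
(U + l)**2 + K = (-361/207 + 288)**2 + 491160 = (59255/207)**2 + 491160 = 3511155025/42849 + 491160 = 24556869865/42849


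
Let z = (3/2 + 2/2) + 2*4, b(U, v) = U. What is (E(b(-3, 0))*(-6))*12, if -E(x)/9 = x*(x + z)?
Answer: -14580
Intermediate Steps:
z = 21/2 (z = (3*(½) + 2*(½)) + 8 = (3/2 + 1) + 8 = 5/2 + 8 = 21/2 ≈ 10.500)
E(x) = -9*x*(21/2 + x) (E(x) = -9*x*(x + 21/2) = -9*x*(21/2 + x))
(E(b(-3, 0))*(-6))*12 = (-9/2*(-3)*(21 + 2*(-3))*(-6))*12 = (-9/2*(-3)*(21 - 6)*(-6))*12 = (-9/2*(-3)*15*(-6))*12 = ((405/2)*(-6))*12 = -1215*12 = -14580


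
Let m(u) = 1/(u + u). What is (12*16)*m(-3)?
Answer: -32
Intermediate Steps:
m(u) = 1/(2*u)
(12*16)*m(-3) = (12*16)*((½)/(-3)) = 192*((½)*(-⅓)) = 192*(-⅙) = -32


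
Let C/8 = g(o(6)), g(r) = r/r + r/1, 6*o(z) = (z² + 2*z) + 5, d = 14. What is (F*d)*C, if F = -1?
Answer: -3304/3 ≈ -1101.3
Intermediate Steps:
o(z) = ⅚ + z/3 + z²/6 (o(z) = ((z² + 2*z) + 5)/6 = (5 + z² + 2*z)/6 = ⅚ + z/3 + z²/6)
g(r) = 1 + r (g(r) = 1 + r*1 = 1 + r)
C = 236/3 (C = 8*(1 + (⅚ + (⅓)*6 + (⅙)*6²)) = 8*(1 + (⅚ + 2 + (⅙)*36)) = 8*(1 + (⅚ + 2 + 6)) = 8*(1 + 53/6) = 8*(59/6) = 236/3 ≈ 78.667)
(F*d)*C = -1*14*(236/3) = -14*236/3 = -3304/3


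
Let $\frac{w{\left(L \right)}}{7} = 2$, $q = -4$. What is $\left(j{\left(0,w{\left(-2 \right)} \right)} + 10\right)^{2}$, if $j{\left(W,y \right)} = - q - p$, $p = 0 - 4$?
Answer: $324$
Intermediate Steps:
$w{\left(L \right)} = 14$ ($w{\left(L \right)} = 7 \cdot 2 = 14$)
$p = -4$
$j{\left(W,y \right)} = 8$ ($j{\left(W,y \right)} = \left(-1\right) \left(-4\right) - -4 = 4 + 4 = 8$)
$\left(j{\left(0,w{\left(-2 \right)} \right)} + 10\right)^{2} = \left(8 + 10\right)^{2} = 18^{2} = 324$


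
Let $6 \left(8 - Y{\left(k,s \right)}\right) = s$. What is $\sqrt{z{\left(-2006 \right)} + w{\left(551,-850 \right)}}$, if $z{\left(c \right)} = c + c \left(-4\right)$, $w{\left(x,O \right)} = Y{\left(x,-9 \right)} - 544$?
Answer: $\frac{\sqrt{21934}}{2} \approx 74.051$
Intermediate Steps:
$Y{\left(k,s \right)} = 8 - \frac{s}{6}$
$w{\left(x,O \right)} = - \frac{1069}{2}$ ($w{\left(x,O \right)} = \left(8 - - \frac{3}{2}\right) - 544 = \left(8 + \frac{3}{2}\right) - 544 = \frac{19}{2} - 544 = - \frac{1069}{2}$)
$z{\left(c \right)} = - 3 c$ ($z{\left(c \right)} = c - 4 c = - 3 c$)
$\sqrt{z{\left(-2006 \right)} + w{\left(551,-850 \right)}} = \sqrt{\left(-3\right) \left(-2006\right) - \frac{1069}{2}} = \sqrt{6018 - \frac{1069}{2}} = \sqrt{\frac{10967}{2}} = \frac{\sqrt{21934}}{2}$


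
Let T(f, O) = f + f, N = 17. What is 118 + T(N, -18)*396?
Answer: 13582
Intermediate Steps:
T(f, O) = 2*f
118 + T(N, -18)*396 = 118 + (2*17)*396 = 118 + 34*396 = 118 + 13464 = 13582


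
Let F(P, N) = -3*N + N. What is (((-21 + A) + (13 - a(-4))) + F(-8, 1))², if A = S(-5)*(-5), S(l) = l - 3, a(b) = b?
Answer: 1156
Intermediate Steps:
F(P, N) = -2*N
S(l) = -3 + l
A = 40 (A = (-3 - 5)*(-5) = -8*(-5) = 40)
(((-21 + A) + (13 - a(-4))) + F(-8, 1))² = (((-21 + 40) + (13 - 1*(-4))) - 2*1)² = ((19 + (13 + 4)) - 2)² = ((19 + 17) - 2)² = (36 - 2)² = 34² = 1156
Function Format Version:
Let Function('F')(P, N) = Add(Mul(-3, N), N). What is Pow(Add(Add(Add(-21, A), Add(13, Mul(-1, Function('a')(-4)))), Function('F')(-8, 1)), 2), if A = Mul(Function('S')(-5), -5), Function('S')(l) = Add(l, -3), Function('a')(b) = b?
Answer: 1156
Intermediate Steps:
Function('F')(P, N) = Mul(-2, N)
Function('S')(l) = Add(-3, l)
A = 40 (A = Mul(Add(-3, -5), -5) = Mul(-8, -5) = 40)
Pow(Add(Add(Add(-21, A), Add(13, Mul(-1, Function('a')(-4)))), Function('F')(-8, 1)), 2) = Pow(Add(Add(Add(-21, 40), Add(13, Mul(-1, -4))), Mul(-2, 1)), 2) = Pow(Add(Add(19, Add(13, 4)), -2), 2) = Pow(Add(Add(19, 17), -2), 2) = Pow(Add(36, -2), 2) = Pow(34, 2) = 1156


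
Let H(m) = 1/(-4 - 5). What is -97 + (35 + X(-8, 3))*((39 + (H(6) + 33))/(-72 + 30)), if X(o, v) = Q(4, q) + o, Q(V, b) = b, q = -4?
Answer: -51547/378 ≈ -136.37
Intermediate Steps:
H(m) = -⅑ (H(m) = 1/(-9) = -⅑)
X(o, v) = -4 + o
-97 + (35 + X(-8, 3))*((39 + (H(6) + 33))/(-72 + 30)) = -97 + (35 + (-4 - 8))*((39 + (-⅑ + 33))/(-72 + 30)) = -97 + (35 - 12)*((39 + 296/9)/(-42)) = -97 + 23*((647/9)*(-1/42)) = -97 + 23*(-647/378) = -97 - 14881/378 = -51547/378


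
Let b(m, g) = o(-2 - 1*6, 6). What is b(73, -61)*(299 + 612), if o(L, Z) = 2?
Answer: 1822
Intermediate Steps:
b(m, g) = 2
b(73, -61)*(299 + 612) = 2*(299 + 612) = 2*911 = 1822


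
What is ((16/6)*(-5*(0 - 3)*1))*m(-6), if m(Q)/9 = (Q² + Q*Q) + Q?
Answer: 23760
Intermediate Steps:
m(Q) = 9*Q + 18*Q² (m(Q) = 9*((Q² + Q*Q) + Q) = 9*((Q² + Q²) + Q) = 9*(2*Q² + Q) = 9*(Q + 2*Q²) = 9*Q + 18*Q²)
((16/6)*(-5*(0 - 3)*1))*m(-6) = ((16/6)*(-5*(0 - 3)*1))*(9*(-6)*(1 + 2*(-6))) = ((16*(⅙))*(-5*(-3)*1))*(9*(-6)*(1 - 12)) = (8*(15*1)/3)*(9*(-6)*(-11)) = ((8/3)*15)*594 = 40*594 = 23760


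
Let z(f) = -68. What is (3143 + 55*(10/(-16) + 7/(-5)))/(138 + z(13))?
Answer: 24253/560 ≈ 43.309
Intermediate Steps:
(3143 + 55*(10/(-16) + 7/(-5)))/(138 + z(13)) = (3143 + 55*(10/(-16) + 7/(-5)))/(138 - 68) = (3143 + 55*(10*(-1/16) + 7*(-⅕)))/70 = (3143 + 55*(-5/8 - 7/5))*(1/70) = (3143 + 55*(-81/40))*(1/70) = (3143 - 891/8)*(1/70) = (24253/8)*(1/70) = 24253/560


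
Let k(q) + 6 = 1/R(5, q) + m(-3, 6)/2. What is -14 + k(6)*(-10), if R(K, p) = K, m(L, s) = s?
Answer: 14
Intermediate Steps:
k(q) = -14/5 (k(q) = -6 + (1/5 + 6/2) = -6 + (1*(1/5) + 6*(1/2)) = -6 + (1/5 + 3) = -6 + 16/5 = -14/5)
-14 + k(6)*(-10) = -14 - 14/5*(-10) = -14 + 28 = 14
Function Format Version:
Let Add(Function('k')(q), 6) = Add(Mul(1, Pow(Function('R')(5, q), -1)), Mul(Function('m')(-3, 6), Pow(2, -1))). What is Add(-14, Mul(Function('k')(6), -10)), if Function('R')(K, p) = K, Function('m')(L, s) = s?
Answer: 14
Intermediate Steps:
Function('k')(q) = Rational(-14, 5) (Function('k')(q) = Add(-6, Add(Mul(1, Pow(5, -1)), Mul(6, Pow(2, -1)))) = Add(-6, Add(Mul(1, Rational(1, 5)), Mul(6, Rational(1, 2)))) = Add(-6, Add(Rational(1, 5), 3)) = Add(-6, Rational(16, 5)) = Rational(-14, 5))
Add(-14, Mul(Function('k')(6), -10)) = Add(-14, Mul(Rational(-14, 5), -10)) = Add(-14, 28) = 14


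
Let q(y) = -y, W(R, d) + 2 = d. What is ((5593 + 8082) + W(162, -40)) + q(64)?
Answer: 13569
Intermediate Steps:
W(R, d) = -2 + d
((5593 + 8082) + W(162, -40)) + q(64) = ((5593 + 8082) + (-2 - 40)) - 1*64 = (13675 - 42) - 64 = 13633 - 64 = 13569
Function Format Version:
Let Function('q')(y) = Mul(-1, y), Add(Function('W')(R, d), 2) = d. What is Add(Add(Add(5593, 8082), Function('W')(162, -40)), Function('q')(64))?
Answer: 13569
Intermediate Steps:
Function('W')(R, d) = Add(-2, d)
Add(Add(Add(5593, 8082), Function('W')(162, -40)), Function('q')(64)) = Add(Add(Add(5593, 8082), Add(-2, -40)), Mul(-1, 64)) = Add(Add(13675, -42), -64) = Add(13633, -64) = 13569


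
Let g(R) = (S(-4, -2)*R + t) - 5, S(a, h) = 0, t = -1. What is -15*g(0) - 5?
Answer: 85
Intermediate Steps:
g(R) = -6 (g(R) = (0*R - 1) - 5 = (0 - 1) - 5 = -1 - 5 = -6)
-15*g(0) - 5 = -15*(-6) - 5 = 90 - 5 = 85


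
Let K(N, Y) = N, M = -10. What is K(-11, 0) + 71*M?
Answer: -721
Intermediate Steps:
K(-11, 0) + 71*M = -11 + 71*(-10) = -11 - 710 = -721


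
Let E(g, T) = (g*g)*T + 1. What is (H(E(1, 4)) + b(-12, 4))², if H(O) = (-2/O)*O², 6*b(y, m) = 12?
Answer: 64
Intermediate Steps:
b(y, m) = 2 (b(y, m) = (⅙)*12 = 2)
E(g, T) = 1 + T*g² (E(g, T) = g²*T + 1 = T*g² + 1 = 1 + T*g²)
H(O) = -2*O
(H(E(1, 4)) + b(-12, 4))² = (-2*(1 + 4*1²) + 2)² = (-2*(1 + 4*1) + 2)² = (-2*(1 + 4) + 2)² = (-2*5 + 2)² = (-10 + 2)² = (-8)² = 64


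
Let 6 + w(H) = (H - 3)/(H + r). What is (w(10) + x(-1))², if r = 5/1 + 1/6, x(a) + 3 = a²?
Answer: 9604/169 ≈ 56.828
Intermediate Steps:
x(a) = -3 + a²
r = 31/6 (r = 5*1 + 1*(⅙) = 5 + ⅙ = 31/6 ≈ 5.1667)
w(H) = -6 + (-3 + H)/(31/6 + H) (w(H) = -6 + (H - 3)/(H + 31/6) = -6 + (-3 + H)/(31/6 + H))
(w(10) + x(-1))² = (6*(-34 - 5*10)/(31 + 6*10) + (-3 + (-1)²))² = (6*(-34 - 50)/(31 + 60) + (-3 + 1))² = (6*(-84)/91 - 2)² = (6*(1/91)*(-84) - 2)² = (-72/13 - 2)² = (-98/13)² = 9604/169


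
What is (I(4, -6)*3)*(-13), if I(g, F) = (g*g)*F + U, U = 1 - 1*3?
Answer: 3822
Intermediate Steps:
U = -2 (U = 1 - 3 = -2)
I(g, F) = -2 + F*g² (I(g, F) = (g*g)*F - 2 = g²*F - 2 = F*g² - 2 = -2 + F*g²)
(I(4, -6)*3)*(-13) = ((-2 - 6*4²)*3)*(-13) = ((-2 - 6*16)*3)*(-13) = ((-2 - 96)*3)*(-13) = -98*3*(-13) = -294*(-13) = 3822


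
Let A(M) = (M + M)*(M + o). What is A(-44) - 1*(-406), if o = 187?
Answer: -12178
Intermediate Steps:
A(M) = 2*M*(187 + M) (A(M) = (M + M)*(M + 187) = (2*M)*(187 + M) = 2*M*(187 + M))
A(-44) - 1*(-406) = 2*(-44)*(187 - 44) - 1*(-406) = 2*(-44)*143 + 406 = -12584 + 406 = -12178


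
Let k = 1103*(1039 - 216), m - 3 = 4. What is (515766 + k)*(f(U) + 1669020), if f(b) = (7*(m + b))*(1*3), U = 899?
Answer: 2402992562610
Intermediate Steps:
m = 7 (m = 3 + 4 = 7)
k = 907769 (k = 1103*823 = 907769)
f(b) = 147 + 21*b (f(b) = (7*(7 + b))*(1*3) = (49 + 7*b)*3 = 147 + 21*b)
(515766 + k)*(f(U) + 1669020) = (515766 + 907769)*((147 + 21*899) + 1669020) = 1423535*((147 + 18879) + 1669020) = 1423535*(19026 + 1669020) = 1423535*1688046 = 2402992562610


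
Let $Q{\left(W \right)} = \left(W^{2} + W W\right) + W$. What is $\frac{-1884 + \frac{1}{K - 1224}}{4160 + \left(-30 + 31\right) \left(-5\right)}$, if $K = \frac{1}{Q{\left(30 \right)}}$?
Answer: $- \frac{1406669742}{3102287815} \approx -0.45343$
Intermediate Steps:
$Q{\left(W \right)} = W + 2 W^{2}$ ($Q{\left(W \right)} = \left(W^{2} + W^{2}\right) + W = 2 W^{2} + W = W + 2 W^{2}$)
$K = \frac{1}{1830}$ ($K = \frac{1}{30 \left(1 + 2 \cdot 30\right)} = \frac{1}{30 \left(1 + 60\right)} = \frac{1}{30 \cdot 61} = \frac{1}{1830} \approx 0.00054645$)
$\frac{-1884 + \frac{1}{K - 1224}}{4160 + \left(-30 + 31\right) \left(-5\right)} = \frac{-1884 + \frac{1}{\frac{1}{1830} - 1224}}{4160 + \left(-30 + 31\right) \left(-5\right)} = \frac{-1884 + \frac{1}{- \frac{2239919}{1830}}}{4160 + 1 \left(-5\right)} = \frac{-1884 - \frac{1830}{2239919}}{4160 - 5} = - \frac{4220009226}{2239919 \cdot 4155} = \left(- \frac{4220009226}{2239919}\right) \frac{1}{4155} = - \frac{1406669742}{3102287815}$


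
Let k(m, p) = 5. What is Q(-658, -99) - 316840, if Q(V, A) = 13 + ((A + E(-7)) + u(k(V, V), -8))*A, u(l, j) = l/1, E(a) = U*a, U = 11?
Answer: -299898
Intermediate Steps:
E(a) = 11*a
u(l, j) = l (u(l, j) = l*1 = l)
Q(V, A) = 13 + A*(-72 + A) (Q(V, A) = 13 + ((A + 11*(-7)) + 5)*A = 13 + ((A - 77) + 5)*A = 13 + ((-77 + A) + 5)*A = 13 + (-72 + A)*A = 13 + A*(-72 + A))
Q(-658, -99) - 316840 = (13 + (-99)² - 72*(-99)) - 316840 = (13 + 9801 + 7128) - 316840 = 16942 - 316840 = -299898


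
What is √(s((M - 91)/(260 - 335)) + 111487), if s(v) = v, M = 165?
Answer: √25084353/15 ≈ 333.90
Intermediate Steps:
√(s((M - 91)/(260 - 335)) + 111487) = √((165 - 91)/(260 - 335) + 111487) = √(74/(-75) + 111487) = √(74*(-1/75) + 111487) = √(-74/75 + 111487) = √(8361451/75) = √25084353/15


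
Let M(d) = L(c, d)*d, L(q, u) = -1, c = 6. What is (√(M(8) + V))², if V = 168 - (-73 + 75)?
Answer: 158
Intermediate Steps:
V = 166 (V = 168 - 1*2 = 168 - 2 = 166)
M(d) = -d
(√(M(8) + V))² = (√(-1*8 + 166))² = (√(-8 + 166))² = (√158)² = 158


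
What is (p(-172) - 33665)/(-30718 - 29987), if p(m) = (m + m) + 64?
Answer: 2263/4047 ≈ 0.55918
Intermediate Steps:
p(m) = 64 + 2*m (p(m) = 2*m + 64 = 64 + 2*m)
(p(-172) - 33665)/(-30718 - 29987) = ((64 + 2*(-172)) - 33665)/(-30718 - 29987) = ((64 - 344) - 33665)/(-60705) = (-280 - 33665)*(-1/60705) = -33945*(-1/60705) = 2263/4047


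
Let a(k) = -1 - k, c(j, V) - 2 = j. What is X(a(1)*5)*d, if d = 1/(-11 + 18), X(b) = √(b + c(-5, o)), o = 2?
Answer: I*√13/7 ≈ 0.51508*I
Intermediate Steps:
c(j, V) = 2 + j
X(b) = √(-3 + b) (X(b) = √(b + (2 - 5)) = √(b - 3) = √(-3 + b))
d = ⅐ (d = 1/7 = ⅐ ≈ 0.14286)
X(a(1)*5)*d = √(-3 + (-1 - 1*1)*5)*(⅐) = √(-3 + (-1 - 1)*5)*(⅐) = √(-3 - 2*5)*(⅐) = √(-3 - 10)*(⅐) = √(-13)*(⅐) = (I*√13)*(⅐) = I*√13/7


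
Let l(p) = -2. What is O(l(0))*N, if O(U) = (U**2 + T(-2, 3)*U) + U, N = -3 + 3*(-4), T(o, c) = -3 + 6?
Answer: 60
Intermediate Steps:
T(o, c) = 3
N = -15 (N = -3 - 12 = -15)
O(U) = U**2 + 4*U (O(U) = (U**2 + 3*U) + U = U**2 + 4*U)
O(l(0))*N = -2*(4 - 2)*(-15) = -2*2*(-15) = -4*(-15) = 60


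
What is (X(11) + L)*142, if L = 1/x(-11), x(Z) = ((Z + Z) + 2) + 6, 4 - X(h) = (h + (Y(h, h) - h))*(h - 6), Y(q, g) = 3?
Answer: -11005/7 ≈ -1572.1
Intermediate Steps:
X(h) = 22 - 3*h (X(h) = 4 - (h + (3 - h))*(h - 6) = 4 - 3*(-6 + h) = 4 - (-18 + 3*h) = 4 + (18 - 3*h) = 22 - 3*h)
x(Z) = 8 + 2*Z (x(Z) = (2*Z + 2) + 6 = (2 + 2*Z) + 6 = 8 + 2*Z)
L = -1/14 (L = 1/(8 + 2*(-11)) = 1/(8 - 22) = 1/(-14) = -1/14 ≈ -0.071429)
(X(11) + L)*142 = ((22 - 3*11) - 1/14)*142 = ((22 - 33) - 1/14)*142 = (-11 - 1/14)*142 = -155/14*142 = -11005/7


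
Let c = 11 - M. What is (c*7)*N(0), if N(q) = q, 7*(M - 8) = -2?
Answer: 0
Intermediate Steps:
M = 54/7 (M = 8 + (⅐)*(-2) = 8 - 2/7 = 54/7 ≈ 7.7143)
c = 23/7 (c = 11 - 1*54/7 = 11 - 54/7 = 23/7 ≈ 3.2857)
(c*7)*N(0) = ((23/7)*7)*0 = 23*0 = 0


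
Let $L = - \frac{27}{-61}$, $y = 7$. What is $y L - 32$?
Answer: $- \frac{1763}{61} \approx -28.902$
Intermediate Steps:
$L = \frac{27}{61}$ ($L = \left(-27\right) \left(- \frac{1}{61}\right) = \frac{27}{61} \approx 0.44262$)
$y L - 32 = 7 \cdot \frac{27}{61} - 32 = \frac{189}{61} - 32 = - \frac{1763}{61}$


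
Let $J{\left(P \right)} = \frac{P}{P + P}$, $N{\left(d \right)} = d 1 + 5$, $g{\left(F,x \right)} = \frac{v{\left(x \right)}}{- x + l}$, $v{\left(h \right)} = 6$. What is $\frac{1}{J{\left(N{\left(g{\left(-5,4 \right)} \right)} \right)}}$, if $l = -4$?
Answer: $2$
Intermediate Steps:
$g{\left(F,x \right)} = \frac{6}{-4 - x}$ ($g{\left(F,x \right)} = \frac{6}{- x - 4} = \frac{6}{-4 - x}$)
$N{\left(d \right)} = 5 + d$ ($N{\left(d \right)} = d + 5 = 5 + d$)
$J{\left(P \right)} = \frac{1}{2}$ ($J{\left(P \right)} = \frac{P}{2 P} = P \frac{1}{2 P} = \frac{1}{2}$)
$\frac{1}{J{\left(N{\left(g{\left(-5,4 \right)} \right)} \right)}} = \frac{1}{\frac{1}{2}} = 2$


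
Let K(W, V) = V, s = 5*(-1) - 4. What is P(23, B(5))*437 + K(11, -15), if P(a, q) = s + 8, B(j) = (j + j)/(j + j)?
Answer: -452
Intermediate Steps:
B(j) = 1 (B(j) = (2*j)/((2*j)) = (2*j)*(1/(2*j)) = 1)
s = -9 (s = -5 - 4 = -9)
P(a, q) = -1 (P(a, q) = -9 + 8 = -1)
P(23, B(5))*437 + K(11, -15) = -1*437 - 15 = -437 - 15 = -452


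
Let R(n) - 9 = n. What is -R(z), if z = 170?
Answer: -179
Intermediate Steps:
R(n) = 9 + n
-R(z) = -(9 + 170) = -1*179 = -179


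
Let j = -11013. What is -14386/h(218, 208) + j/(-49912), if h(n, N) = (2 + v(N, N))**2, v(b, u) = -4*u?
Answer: 1717205417/8596094200 ≈ 0.19977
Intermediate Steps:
h(n, N) = (2 - 4*N)**2
-14386/h(218, 208) + j/(-49912) = -14386*1/(4*(-1 + 2*208)**2) - 11013/(-49912) = -14386*1/(4*(-1 + 416)**2) - 11013*(-1/49912) = -14386/(4*415**2) + 11013/49912 = -14386/(4*172225) + 11013/49912 = -14386/688900 + 11013/49912 = -14386*1/688900 + 11013/49912 = -7193/344450 + 11013/49912 = 1717205417/8596094200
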